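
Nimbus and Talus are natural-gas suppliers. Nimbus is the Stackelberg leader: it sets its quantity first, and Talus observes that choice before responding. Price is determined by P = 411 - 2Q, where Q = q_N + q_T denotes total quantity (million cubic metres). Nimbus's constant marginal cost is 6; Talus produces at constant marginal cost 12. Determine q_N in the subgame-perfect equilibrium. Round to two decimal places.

Solve by backward induction. Given q_N, the follower Talus maximises π_T = (411 - 2q_N - 2q_T)q_T - 12q_T.
Follower FOC: 399 - 2q_N - 4q_T = 0, so q_T(q_N) = (399 - 2q_N)/4.
Nimbus substitutes q_T(q_N) into its own profit: π_N = q_N(411 - 2q_N - (399 - 2q_N)/2) - 6q_N = (423/2 - q_N)q_N - 6q_N.
Leader FOC: 411/2 - 2q_N = 0, so q_N = 411/4.
Then q_T = (399 - 2·(411/4))/4 = 387/8.

102.75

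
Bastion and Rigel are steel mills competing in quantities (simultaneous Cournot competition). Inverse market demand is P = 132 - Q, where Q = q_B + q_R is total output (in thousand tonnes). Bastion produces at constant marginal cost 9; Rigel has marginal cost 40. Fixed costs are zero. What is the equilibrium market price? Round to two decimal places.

Bastion's profit: π_B = (132 - Q)q_B - (9q_B). Setting ∂π_B/∂q_B = 0: 123 - 2q_B - (q_R) = 0.
Rigel's profit: π_R = (132 - Q)q_R - (40q_R). Setting ∂π_R/∂q_R = 0: 92 - 2q_R - (q_B) = 0.
So q_B = (123 - q_R)/2 and q_R = (92 - q_B)/2.
Substituting one into the other gives q_B = 154/3 and q_R = 61/3.
Total output Q = 215/3, so price P = 132 - 215/3 = 181/3.

60.33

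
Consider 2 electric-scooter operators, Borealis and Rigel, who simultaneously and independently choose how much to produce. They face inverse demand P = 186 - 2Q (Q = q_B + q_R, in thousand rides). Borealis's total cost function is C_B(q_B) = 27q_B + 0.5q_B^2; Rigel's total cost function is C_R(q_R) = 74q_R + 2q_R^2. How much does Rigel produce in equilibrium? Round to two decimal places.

Borealis's profit: π_B = (186 - 2Q)q_B - (27q_B + (1/2)q_B²). Setting ∂π_B/∂q_B = 0: 159 - 5q_B - 2(q_R) = 0.
Rigel's profit: π_R = (186 - 2Q)q_R - (74q_R + 2q_R²). Setting ∂π_R/∂q_R = 0: 112 - 8q_R - 2(q_B) = 0.
Rearranging gives the reaction functions q_B = (159 - 2q_R)/5 and q_R = (112 - 2q_B)/8.
Substituting one into the other gives q_B = 262/9 and q_R = 121/18.

6.72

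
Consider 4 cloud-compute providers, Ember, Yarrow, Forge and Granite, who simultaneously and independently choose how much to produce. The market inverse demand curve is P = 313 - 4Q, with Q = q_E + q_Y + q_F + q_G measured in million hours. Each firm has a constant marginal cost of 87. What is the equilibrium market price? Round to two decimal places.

Each firm earns π_i = (313 - 4Q)q_i - 87q_i.
First-order condition (treating rivals' output as given): 226 - 8q_i - 4·Σ_{j≠i} q_j = 0.
By symmetry each firm produces the same amount; substituting Σ_{j≠i} q_j = 3q_i yields q_i = 226/20 = 113/10.
Total output Q = 226/5, so price P = 313 - 4·(226/5) = 661/5.

132.20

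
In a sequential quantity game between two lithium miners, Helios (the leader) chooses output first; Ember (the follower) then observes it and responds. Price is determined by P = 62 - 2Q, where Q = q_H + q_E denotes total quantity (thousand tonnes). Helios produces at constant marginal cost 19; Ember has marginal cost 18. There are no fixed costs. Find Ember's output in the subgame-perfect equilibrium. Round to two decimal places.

5.75

Solve by backward induction. Given q_H, the follower Ember maximises π_E = (62 - 2q_H - 2q_E)q_E - 18q_E.
Follower FOC: 44 - 2q_H - 4q_E = 0, so q_E(q_H) = (44 - 2q_H)/4.
The leader anticipates this reaction. Substituting into P = 62 - 2Q gives P = 40 - q_H, so π_H = (40 - q_H)q_H - 19q_H.
Leader FOC: 21 - 2q_H = 0, so q_H = 21/2.
Then q_E = (44 - 2·(21/2))/4 = 23/4.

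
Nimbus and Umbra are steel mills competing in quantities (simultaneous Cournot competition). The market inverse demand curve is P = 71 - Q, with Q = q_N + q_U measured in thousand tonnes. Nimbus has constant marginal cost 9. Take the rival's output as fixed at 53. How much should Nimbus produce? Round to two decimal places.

4.50

With the rival's output fixed at 53, Nimbus's profit is π_N = (71 - 53 - q_N)q_N - (9q_N) = (18 - q_N)q_N - (9q_N).
∂π_N/∂q_N = 9 - 2q_N = 0, so q_N = 9/2.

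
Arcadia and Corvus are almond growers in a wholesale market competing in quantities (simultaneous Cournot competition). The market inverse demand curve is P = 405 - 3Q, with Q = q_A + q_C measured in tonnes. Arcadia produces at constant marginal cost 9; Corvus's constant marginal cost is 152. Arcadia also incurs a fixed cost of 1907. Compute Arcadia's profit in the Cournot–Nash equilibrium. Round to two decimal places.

8853.04

Arcadia's profit: π_A = (405 - 3Q)q_A - (9q_A). Setting ∂π_A/∂q_A = 0: 396 - 6q_A - 3(q_C) = 0.
Corvus's profit: π_C = (405 - 3Q)q_C - (152q_C). Setting ∂π_C/∂q_C = 0: 253 - 6q_C - 3(q_A) = 0.
Rearranging gives the reaction functions q_A = (396 - 3q_C)/6 and q_C = (253 - 3q_A)/6.
Solving the pair: q_A = 539/9, q_C = 110/9.
Price P = 405 - 3·(649/9) = 566/3.
Arcadia's profit: (566/3 - 9)·(539/9) - 1907 = 8853.0370.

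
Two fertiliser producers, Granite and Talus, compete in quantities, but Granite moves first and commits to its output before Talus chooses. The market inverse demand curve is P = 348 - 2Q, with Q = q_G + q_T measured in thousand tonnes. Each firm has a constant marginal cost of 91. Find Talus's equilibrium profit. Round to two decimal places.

The follower Talus best-responds to any q_G: π_T = (348 - 2Q)q_T - 91q_T.
∂π_T/∂q_T = 257 - 2q_G - 4q_T = 0 gives the reaction function q_T = (257 - 2q_G)/4.
The leader anticipates this reaction. Substituting into P = 348 - 2Q gives P = 439/2 - q_G, so π_G = (439/2 - q_G)q_G - 91q_G.
Leader FOC: 257/2 - 2q_G = 0, so q_G = 257/4.
Then q_T = (257 - 2·(257/4))/4 = 257/8.
Price P = 348 - 2·(771/8) = 621/4.
Talus's profit: (621/4 - 91)·(257/8) = 2064.0313.

2064.03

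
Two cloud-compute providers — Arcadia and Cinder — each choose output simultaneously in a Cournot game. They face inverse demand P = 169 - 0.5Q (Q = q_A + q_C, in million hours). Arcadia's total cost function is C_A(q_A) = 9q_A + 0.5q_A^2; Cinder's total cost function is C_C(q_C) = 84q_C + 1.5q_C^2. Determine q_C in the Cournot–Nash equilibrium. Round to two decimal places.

Arcadia's profit: π_A = (169 - 0.5Q)q_A - (9q_A + (1/2)q_A²). Setting ∂π_A/∂q_A = 0: 160 - 2q_A - (1/2)(q_C) = 0.
Cinder's profit: π_C = (169 - 0.5Q)q_C - (84q_C + (3/2)q_C²). Setting ∂π_C/∂q_C = 0: 85 - 4q_C - (1/2)(q_A) = 0.
Rearranging gives the reaction functions q_A = (160 - (1/2)q_C)/2 and q_C = (85 - (1/2)q_A)/4.
Substituting one into the other gives q_A = 77.0968 and q_C = 360/31.

11.61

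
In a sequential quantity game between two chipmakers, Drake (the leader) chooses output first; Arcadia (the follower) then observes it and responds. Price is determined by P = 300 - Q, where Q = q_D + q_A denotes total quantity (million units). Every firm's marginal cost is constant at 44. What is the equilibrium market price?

108

The follower Arcadia best-responds to any q_D: π_A = (300 - Q)q_A - 44q_A.
Setting the follower's marginal profit to zero, 256 - q_D - 2q_A = 0, i.e. q_A = (256 - q_D)/2.
Drake substitutes q_A(q_D) into its own profit: π_D = q_D(300 - q_D - (256 - q_D)/2) - 44q_D = (172 - (1/2)q_D)q_D - 44q_D.
Leader FOC: 128 - q_D = 0, so q_D = 128.
Then q_A = (256 - 128)/2 = 64.
Total output Q = 192, so price P = 300 - 192 = 108.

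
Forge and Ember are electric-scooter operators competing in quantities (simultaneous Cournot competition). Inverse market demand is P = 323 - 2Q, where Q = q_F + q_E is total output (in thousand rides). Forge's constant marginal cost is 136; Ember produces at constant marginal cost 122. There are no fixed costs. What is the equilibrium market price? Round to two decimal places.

Forge's profit: π_F = (323 - 2Q)q_F - (136q_F). Setting ∂π_F/∂q_F = 0: 187 - 4q_F - 2(q_E) = 0.
Ember's profit: π_E = (323 - 2Q)q_E - (122q_E). Setting ∂π_E/∂q_E = 0: 201 - 4q_E - 2(q_F) = 0.
Best responses: q_F = (187 - 2q_E)/4, q_E = (201 - 2q_F)/4.
Substituting one into the other gives q_F = 173/6 and q_E = 215/6.
Total output Q = 194/3, so price P = 323 - 2·(194/3) = 581/3.

193.67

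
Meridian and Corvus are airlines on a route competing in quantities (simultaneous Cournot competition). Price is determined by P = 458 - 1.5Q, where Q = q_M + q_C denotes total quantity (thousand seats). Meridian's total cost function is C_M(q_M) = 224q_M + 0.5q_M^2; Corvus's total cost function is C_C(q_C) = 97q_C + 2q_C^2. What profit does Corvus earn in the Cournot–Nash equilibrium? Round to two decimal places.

Meridian's profit: π_M = (458 - 1.5Q)q_M - (224q_M + (1/2)q_M²). Setting ∂π_M/∂q_M = 0: 234 - 4q_M - (3/2)(q_C) = 0.
Corvus's first-order condition: 361 - 7q_C - (3/2)(q_M) = 0.
Rearranging gives the reaction functions q_M = (234 - (3/2)q_C)/4 and q_C = (361 - (3/2)q_M)/7.
Substituting one into the other gives q_M = 42.5825 and q_C = 42.4466.
Price P = 458 - (3/2)·85.0291 = 330.4563.
Corvus's profit: 330.4563·42.4466 - 97·42.4466 - 2·42.4466² = 6305.9991.

6306.00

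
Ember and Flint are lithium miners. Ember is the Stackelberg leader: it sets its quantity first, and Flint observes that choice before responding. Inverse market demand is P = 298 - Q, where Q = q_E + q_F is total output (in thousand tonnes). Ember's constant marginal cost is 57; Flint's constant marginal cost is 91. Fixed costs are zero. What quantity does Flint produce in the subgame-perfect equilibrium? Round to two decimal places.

The follower Flint best-responds to any q_E: π_F = (298 - Q)q_F - 91q_F.
Setting the follower's marginal profit to zero, 207 - q_E - 2q_F = 0, i.e. q_F = (207 - q_E)/2.
Ember substitutes q_F(q_E) into its own profit: π_E = q_E(298 - q_E - (207 - q_E)/2) - 57q_E = (389/2 - (1/2)q_E)q_E - 57q_E.
The leader's first-order condition 275/2 - q_E = 0 yields q_E = 275/2.
Then q_F = (207 - 275/2)/2 = 139/4.

34.75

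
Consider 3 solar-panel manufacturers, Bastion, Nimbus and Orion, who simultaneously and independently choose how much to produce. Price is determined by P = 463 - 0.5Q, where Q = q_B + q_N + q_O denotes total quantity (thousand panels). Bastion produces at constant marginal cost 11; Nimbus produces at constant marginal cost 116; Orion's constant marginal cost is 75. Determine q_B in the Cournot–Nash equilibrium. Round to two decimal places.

Bastion's profit: π_B = (463 - 0.5Q)q_B - (11q_B). Setting ∂π_B/∂q_B = 0: 452 - q_B - (1/2)(q_N + q_O) = 0.
Nimbus's profit: π_N = (463 - 0.5Q)q_N - (116q_N). Setting ∂π_N/∂q_N = 0: 347 - q_N - (1/2)(q_B + q_O) = 0.
Orion's profit: π_O = (463 - 0.5Q)q_O - (75q_O). Setting ∂π_O/∂q_O = 0: 388 - q_O - (1/2)(q_B + q_N) = 0.
Adding the 3 conditions: 1187 − Q − Q = 0, i.e. Q = 1187/2.
Back-substituting: q_B = (452 − 1187/4)/(1/2) = 621/2, q_N = (347 − 1187/4)/(1/2) = 201/2, q_O = (388 − 1187/4)/(1/2) = 365/2.

310.50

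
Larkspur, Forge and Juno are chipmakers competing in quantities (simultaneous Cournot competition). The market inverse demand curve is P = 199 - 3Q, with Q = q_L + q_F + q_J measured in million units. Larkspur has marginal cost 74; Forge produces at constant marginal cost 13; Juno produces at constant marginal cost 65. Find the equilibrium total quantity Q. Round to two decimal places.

Larkspur's profit: π_L = (199 - 3Q)q_L - (74q_L). Setting ∂π_L/∂q_L = 0: 125 - 6q_L - 3(q_F + q_J) = 0.
Forge's profit: π_F = (199 - 3Q)q_F - (13q_F). Setting ∂π_F/∂q_F = 0: 186 - 6q_F - 3(q_L + q_J) = 0.
Juno's first-order condition: 134 - 6q_J - 3(q_L + q_F) = 0.
Adding the 3 conditions: 445 − 6Q − 6Q = 0, i.e. Q = 445/12.
Back-substituting: q_L = (125 − 445/4)/3 = 55/12, q_F = (186 − 445/4)/3 = 299/12, q_J = (134 − 445/4)/3 = 91/12.
Total output Q = 55/12 + 299/12 + 91/12 = 445/12.

37.08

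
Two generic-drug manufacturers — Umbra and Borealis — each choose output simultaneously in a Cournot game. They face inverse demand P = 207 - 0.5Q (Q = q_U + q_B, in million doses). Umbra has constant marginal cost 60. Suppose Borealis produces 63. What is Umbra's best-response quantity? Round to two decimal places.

With the rival's output fixed at 63, Umbra's profit is π_U = (207 - (1/2)·63 - (1/2)q_U)q_U - (60q_U) = (351/2 - (1/2)q_U)q_U - (60q_U).
∂π_U/∂q_U = 231/2 - q_U = 0, so q_U = 231/2.

115.50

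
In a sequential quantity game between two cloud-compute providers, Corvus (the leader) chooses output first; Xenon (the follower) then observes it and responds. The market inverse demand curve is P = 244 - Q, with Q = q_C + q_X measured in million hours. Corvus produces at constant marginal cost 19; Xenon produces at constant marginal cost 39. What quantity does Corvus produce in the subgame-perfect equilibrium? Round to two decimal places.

The follower Xenon best-responds to any q_C: π_X = (244 - Q)q_X - 39q_X.
Setting the follower's marginal profit to zero, 205 - q_C - 2q_X = 0, i.e. q_X = (205 - q_C)/2.
Corvus substitutes q_X(q_C) into its own profit: π_C = q_C(244 - q_C - (205 - q_C)/2) - 19q_C = (283/2 - (1/2)q_C)q_C - 19q_C.
Leader FOC: 245/2 - q_C = 0, so q_C = 245/2.
Then q_X = (205 - 245/2)/2 = 165/4.

122.50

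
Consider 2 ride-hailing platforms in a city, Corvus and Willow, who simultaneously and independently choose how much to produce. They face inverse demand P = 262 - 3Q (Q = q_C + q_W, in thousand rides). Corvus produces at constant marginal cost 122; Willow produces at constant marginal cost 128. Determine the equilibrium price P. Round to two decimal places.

Corvus's profit: π_C = (262 - 3Q)q_C - (122q_C). Setting ∂π_C/∂q_C = 0: 140 - 6q_C - 3(q_W) = 0.
Willow's first-order condition: 134 - 6q_W - 3(q_C) = 0.
So q_C = (140 - 3q_W)/6 and q_W = (134 - 3q_C)/6.
Substituting one into the other gives q_C = 146/9 and q_W = 128/9.
Total output Q = 274/9, so price P = 262 - 3·(274/9) = 512/3.

170.67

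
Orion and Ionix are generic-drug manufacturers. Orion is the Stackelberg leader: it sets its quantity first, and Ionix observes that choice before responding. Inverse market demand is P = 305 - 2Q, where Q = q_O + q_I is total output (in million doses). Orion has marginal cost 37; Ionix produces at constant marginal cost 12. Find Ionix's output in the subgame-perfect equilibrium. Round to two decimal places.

Solve by backward induction. Given q_O, the follower Ionix maximises π_I = (305 - 2q_O - 2q_I)q_I - 12q_I.
Follower FOC: 293 - 2q_O - 4q_I = 0, so q_I(q_O) = (293 - 2q_O)/4.
Orion substitutes q_I(q_O) into its own profit: π_O = q_O(305 - 2q_O - (293 - 2q_O)/2) - 37q_O = (317/2 - q_O)q_O - 37q_O.
The leader's first-order condition 243/2 - 2q_O = 0 yields q_O = 243/4.
Then q_I = (293 - 2·(243/4))/4 = 343/8.

42.88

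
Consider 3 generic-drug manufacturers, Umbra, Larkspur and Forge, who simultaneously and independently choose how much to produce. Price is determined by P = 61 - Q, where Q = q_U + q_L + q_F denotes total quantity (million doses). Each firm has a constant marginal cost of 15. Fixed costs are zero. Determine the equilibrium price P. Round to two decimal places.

A representative firm's profit is π_i = q_i(61 - Q) - 15q_i.
First-order condition (treating rivals' output as given): 46 - 2q_i - Σ_{j≠i} q_j = 0.
By symmetry each firm produces the same amount; substituting Σ_{j≠i} q_j = 2q_i yields q_i = 46/4 = 23/2.
Total output Q = 69/2, so price P = 61 - 69/2 = 53/2.

26.50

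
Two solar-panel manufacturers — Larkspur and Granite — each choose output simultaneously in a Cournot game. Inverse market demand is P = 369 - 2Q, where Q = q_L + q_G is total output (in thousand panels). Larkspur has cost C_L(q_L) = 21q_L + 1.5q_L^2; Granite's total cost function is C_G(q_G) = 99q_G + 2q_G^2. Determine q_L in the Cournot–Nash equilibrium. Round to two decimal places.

Larkspur's profit: π_L = (369 - 2Q)q_L - (21q_L + (3/2)q_L²). Setting ∂π_L/∂q_L = 0: 348 - 7q_L - 2(q_G) = 0.
Granite's first-order condition: 270 - 8q_G - 2(q_L) = 0.
Rearranging gives the reaction functions q_L = (348 - 2q_G)/7 and q_G = (270 - 2q_L)/8.
Solving the pair: q_L = 561/13, q_G = 597/26.

43.15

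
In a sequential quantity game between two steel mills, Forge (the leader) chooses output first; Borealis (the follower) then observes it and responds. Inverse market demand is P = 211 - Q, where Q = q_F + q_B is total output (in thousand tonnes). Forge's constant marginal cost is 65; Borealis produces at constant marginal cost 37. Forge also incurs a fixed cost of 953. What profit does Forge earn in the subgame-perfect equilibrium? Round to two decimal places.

The follower Borealis best-responds to any q_F: π_B = (211 - Q)q_B - 37q_B.
∂π_B/∂q_B = 174 - q_F - 2q_B = 0 gives the reaction function q_B = (174 - q_F)/2.
The leader anticipates this reaction. Substituting into P = 211 - Q gives P = 124 - (1/2)q_F, so π_F = (124 - (1/2)q_F)q_F - 65q_F.
Leader FOC: 59 - q_F = 0, so q_F = 59.
Then q_B = (174 - 59)/2 = 115/2.
Price P = 211 - 233/2 = 189/2.
Forge's profit: (189/2 - 65)·59 - 953 = 1575/2.

787.50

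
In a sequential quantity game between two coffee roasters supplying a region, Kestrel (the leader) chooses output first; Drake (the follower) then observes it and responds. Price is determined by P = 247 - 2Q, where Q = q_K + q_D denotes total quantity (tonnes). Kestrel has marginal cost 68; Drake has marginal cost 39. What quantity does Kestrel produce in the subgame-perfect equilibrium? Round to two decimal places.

37.50

Solve by backward induction. Given q_K, the follower Drake maximises π_D = (247 - 2q_K - 2q_D)q_D - 39q_D.
Follower FOC: 208 - 2q_K - 4q_D = 0, so q_D(q_K) = (208 - 2q_K)/4.
Kestrel substitutes q_D(q_K) into its own profit: π_K = q_K(247 - 2q_K - (208 - 2q_K)/2) - 68q_K = (143 - q_K)q_K - 68q_K.
The leader's first-order condition 75 - 2q_K = 0 yields q_K = 75/2.
Then q_D = (208 - 2·(75/2))/4 = 133/4.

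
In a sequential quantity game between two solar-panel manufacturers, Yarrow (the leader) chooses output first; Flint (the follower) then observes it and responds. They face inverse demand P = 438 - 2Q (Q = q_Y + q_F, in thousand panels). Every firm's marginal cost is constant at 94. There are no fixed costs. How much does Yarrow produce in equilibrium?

Solve by backward induction. Given q_Y, the follower Flint maximises π_F = (438 - 2q_Y - 2q_F)q_F - 94q_F.
Follower FOC: 344 - 2q_Y - 4q_F = 0, so q_F(q_Y) = (344 - 2q_Y)/4.
The leader anticipates this reaction. Substituting into P = 438 - 2Q gives P = 266 - q_Y, so π_Y = (266 - q_Y)q_Y - 94q_Y.
The leader's first-order condition 172 - 2q_Y = 0 yields q_Y = 86.
Then q_F = (344 - 2·86)/4 = 43.

86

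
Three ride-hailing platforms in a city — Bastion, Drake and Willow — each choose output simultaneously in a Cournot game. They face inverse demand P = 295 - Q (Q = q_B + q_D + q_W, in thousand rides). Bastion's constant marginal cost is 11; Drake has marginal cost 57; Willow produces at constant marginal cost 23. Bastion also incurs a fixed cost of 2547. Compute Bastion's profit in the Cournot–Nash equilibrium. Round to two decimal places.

4763.25

Bastion's profit: π_B = (295 - Q)q_B - (11q_B). Setting ∂π_B/∂q_B = 0: 284 - 2q_B - (q_D + q_W) = 0.
Drake's profit: π_D = (295 - Q)q_D - (57q_D). Setting ∂π_D/∂q_D = 0: 238 - 2q_D - (q_B + q_W) = 0.
Willow's first-order condition: 272 - 2q_W - (q_B + q_D) = 0.
Adding the 3 conditions: 794 − 2Q − 2Q = 0, i.e. Q = 397/2.
Back-substituting: q_B = (284 − 397/2) = 171/2, q_D = (238 − 397/2) = 79/2, q_W = (272 − 397/2) = 147/2.
Price P = 295 - 397/2 = 193/2.
Bastion's profit: (193/2 - 11)·(171/2) - 2547 = 4763.2500.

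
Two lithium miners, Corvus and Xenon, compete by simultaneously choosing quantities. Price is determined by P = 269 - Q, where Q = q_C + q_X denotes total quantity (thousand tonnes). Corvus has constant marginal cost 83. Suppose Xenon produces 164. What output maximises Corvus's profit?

With the rival's output fixed at 164, Corvus's profit is π_C = (269 - 164 - q_C)q_C - (83q_C) = (105 - q_C)q_C - (83q_C).
∂π_C/∂q_C = 22 - 2q_C = 0, so q_C = 11.

11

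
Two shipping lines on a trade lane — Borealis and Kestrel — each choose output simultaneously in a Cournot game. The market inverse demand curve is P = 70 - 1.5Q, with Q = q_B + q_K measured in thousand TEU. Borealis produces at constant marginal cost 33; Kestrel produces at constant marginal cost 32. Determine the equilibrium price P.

45

Borealis's profit: π_B = (70 - 1.5Q)q_B - (33q_B). Setting ∂π_B/∂q_B = 0: 37 - 3q_B - (3/2)(q_K) = 0.
Kestrel's first-order condition: 38 - 3q_K - (3/2)(q_B) = 0.
Rearranging gives the reaction functions q_B = (37 - (3/2)q_K)/3 and q_K = (38 - (3/2)q_B)/3.
Substituting one into the other gives q_B = 8 and q_K = 26/3.
Total output Q = 50/3, so price P = 70 - (3/2)·(50/3) = 45.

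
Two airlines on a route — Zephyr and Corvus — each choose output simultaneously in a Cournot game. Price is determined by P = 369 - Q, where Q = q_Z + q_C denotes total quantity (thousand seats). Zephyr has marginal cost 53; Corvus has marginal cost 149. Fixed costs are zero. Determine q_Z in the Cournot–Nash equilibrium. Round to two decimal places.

137.33

Zephyr's profit: π_Z = (369 - Q)q_Z - (53q_Z). Setting ∂π_Z/∂q_Z = 0: 316 - 2q_Z - (q_C) = 0.
Corvus's profit: π_C = (369 - Q)q_C - (149q_C). Setting ∂π_C/∂q_C = 0: 220 - 2q_C - (q_Z) = 0.
So q_Z = (316 - q_C)/2 and q_C = (220 - q_Z)/2.
Substituting one into the other gives q_Z = 412/3 and q_C = 124/3.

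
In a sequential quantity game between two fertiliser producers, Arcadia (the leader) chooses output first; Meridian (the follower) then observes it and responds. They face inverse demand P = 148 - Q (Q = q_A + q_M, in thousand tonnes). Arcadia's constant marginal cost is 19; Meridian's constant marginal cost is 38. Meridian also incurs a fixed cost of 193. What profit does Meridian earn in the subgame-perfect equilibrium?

131

The follower Meridian best-responds to any q_A: π_M = (148 - Q)q_M - 38q_M.
Follower FOC: 110 - q_A - 2q_M = 0, so q_M(q_A) = (110 - q_A)/2.
The leader anticipates this reaction. Substituting into P = 148 - Q gives P = 93 - (1/2)q_A, so π_A = (93 - (1/2)q_A)q_A - 19q_A.
The leader's first-order condition 74 - q_A = 0 yields q_A = 74.
Then q_M = (110 - 74)/2 = 18.
Price P = 148 - 92 = 56.
Meridian's profit: (56 - 38)·18 - 193 = 131.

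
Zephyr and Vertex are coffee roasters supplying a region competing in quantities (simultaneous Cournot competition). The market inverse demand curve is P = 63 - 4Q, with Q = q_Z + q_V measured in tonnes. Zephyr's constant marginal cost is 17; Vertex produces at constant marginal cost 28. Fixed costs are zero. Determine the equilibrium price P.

36

Zephyr's profit: π_Z = (63 - 4Q)q_Z - (17q_Z). Setting ∂π_Z/∂q_Z = 0: 46 - 8q_Z - 4(q_V) = 0.
Vertex's profit: π_V = (63 - 4Q)q_V - (28q_V). Setting ∂π_V/∂q_V = 0: 35 - 8q_V - 4(q_Z) = 0.
So q_Z = (46 - 4q_V)/8 and q_V = (35 - 4q_Z)/8.
Substituting one into the other gives q_Z = 19/4 and q_V = 2.
Total output Q = 27/4, so price P = 63 - 4·(27/4) = 36.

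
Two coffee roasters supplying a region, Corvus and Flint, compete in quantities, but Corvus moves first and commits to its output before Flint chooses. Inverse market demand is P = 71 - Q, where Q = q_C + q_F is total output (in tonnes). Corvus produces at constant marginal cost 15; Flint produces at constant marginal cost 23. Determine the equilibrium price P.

The follower Flint best-responds to any q_C: π_F = (71 - Q)q_F - 23q_F.
Setting the follower's marginal profit to zero, 48 - q_C - 2q_F = 0, i.e. q_F = (48 - q_C)/2.
Corvus substitutes q_F(q_C) into its own profit: π_C = q_C(71 - q_C - (48 - q_C)/2) - 15q_C = (47 - (1/2)q_C)q_C - 15q_C.
Maximising: ∂π_C/∂q_C = 32 - q_C = 0, giving q_C = 32.
Then q_F = (48 - 32)/2 = 8.
Total output Q = 40, so price P = 71 - 40 = 31.

31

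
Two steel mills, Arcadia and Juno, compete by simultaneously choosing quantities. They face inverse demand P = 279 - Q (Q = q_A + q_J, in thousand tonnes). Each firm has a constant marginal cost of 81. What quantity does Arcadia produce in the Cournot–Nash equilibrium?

66

Each firm earns π_i = (279 - Q)q_i - 81q_i.
Setting ∂π_i/∂q_i = 0 with rivals' quantities fixed: 198 - 2q_i - q_j = 0.
By symmetry each firm produces the same amount; substituting q_j = q_i yields q_i = 198/3 = 66.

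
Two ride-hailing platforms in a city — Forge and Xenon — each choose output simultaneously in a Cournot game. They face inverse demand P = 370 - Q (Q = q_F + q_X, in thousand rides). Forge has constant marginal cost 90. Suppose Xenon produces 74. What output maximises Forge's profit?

With the rival's output fixed at 74, Forge's profit is π_F = (370 - 74 - q_F)q_F - (90q_F) = (296 - q_F)q_F - (90q_F).
∂π_F/∂q_F = 206 - 2q_F = 0, so q_F = 103.

103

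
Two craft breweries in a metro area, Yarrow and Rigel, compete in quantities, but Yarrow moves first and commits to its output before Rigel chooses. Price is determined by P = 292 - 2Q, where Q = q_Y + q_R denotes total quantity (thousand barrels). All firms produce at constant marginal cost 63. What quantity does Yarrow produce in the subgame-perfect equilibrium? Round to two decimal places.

Solve by backward induction. Given q_Y, the follower Rigel maximises π_R = (292 - 2q_Y - 2q_R)q_R - 63q_R.
Setting the follower's marginal profit to zero, 229 - 2q_Y - 4q_R = 0, i.e. q_R = (229 - 2q_Y)/4.
The leader anticipates this reaction. Substituting into P = 292 - 2Q gives P = 355/2 - q_Y, so π_Y = (355/2 - q_Y)q_Y - 63q_Y.
Leader FOC: 229/2 - 2q_Y = 0, so q_Y = 229/4.
Then q_R = (229 - 2·(229/4))/4 = 229/8.

57.25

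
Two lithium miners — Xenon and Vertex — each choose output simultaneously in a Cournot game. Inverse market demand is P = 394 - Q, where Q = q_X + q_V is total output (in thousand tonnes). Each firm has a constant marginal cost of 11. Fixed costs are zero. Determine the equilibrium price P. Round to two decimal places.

138.67

Each firm earns π_i = (394 - Q)q_i - 11q_i.
First-order condition (treating rivals' output as given): 383 - 2q_i - q_j = 0.
By symmetry each firm produces the same amount; substituting q_j = q_i yields q_i = 383/3.
Total output Q = 766/3, so price P = 394 - 766/3 = 416/3.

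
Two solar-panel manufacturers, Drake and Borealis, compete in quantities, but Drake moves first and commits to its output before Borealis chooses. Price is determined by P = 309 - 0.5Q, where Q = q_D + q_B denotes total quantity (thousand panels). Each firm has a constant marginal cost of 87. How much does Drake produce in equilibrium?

The follower Borealis best-responds to any q_D: π_B = (309 - 0.5Q)q_B - 87q_B.
Setting the follower's marginal profit to zero, 222 - (1/2)q_D - q_B = 0, i.e. q_B = (222 - (1/2)q_D).
Drake substitutes q_B(q_D) into its own profit: π_D = q_D(309 - (1/2)q_D - (222 - (1/2)q_D)/2) - 87q_D = (198 - (1/4)q_D)q_D - 87q_D.
Leader FOC: 111 - (1/2)q_D = 0, so q_D = 222.
Then q_B = (222 - (1/2)·222) = 111.

222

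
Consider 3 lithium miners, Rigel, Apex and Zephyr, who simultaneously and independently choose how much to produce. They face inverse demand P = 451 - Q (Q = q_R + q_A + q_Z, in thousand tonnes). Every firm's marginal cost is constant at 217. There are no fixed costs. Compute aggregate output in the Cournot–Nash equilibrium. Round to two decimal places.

175.50

A representative firm's profit is π_i = q_i(451 - Q) - 217q_i.
Setting ∂π_i/∂q_i = 0 with rivals' quantities fixed: 234 - 2q_i - Σ_{j≠i} q_j = 0.
With identical firms every q_j equals q_i, so Σ_{j≠i} q_j = 2q_i and 234 = 4q_i, giving q_i = 117/2.
Total output Q = 117/2 + 117/2 + 117/2 = 351/2.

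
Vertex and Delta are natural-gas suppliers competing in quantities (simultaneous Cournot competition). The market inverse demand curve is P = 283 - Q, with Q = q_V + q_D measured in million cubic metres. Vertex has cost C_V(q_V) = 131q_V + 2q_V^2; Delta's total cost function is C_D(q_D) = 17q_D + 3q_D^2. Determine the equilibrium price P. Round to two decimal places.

Vertex's profit: π_V = (283 - Q)q_V - (131q_V + 2q_V²). Setting ∂π_V/∂q_V = 0: 152 - 6q_V - (q_D) = 0.
Delta's profit: π_D = (283 - Q)q_D - (17q_D + 3q_D²). Setting ∂π_D/∂q_D = 0: 266 - 8q_D - (q_V) = 0.
Rearranging gives the reaction functions q_V = (152 - q_D)/6 and q_D = (266 - q_V)/8.
Solving the pair: q_V = 950/47, q_D = 1444/47.
Total output Q = 50.9362, so price P = 283 - 50.9362 = 232.0638.

232.06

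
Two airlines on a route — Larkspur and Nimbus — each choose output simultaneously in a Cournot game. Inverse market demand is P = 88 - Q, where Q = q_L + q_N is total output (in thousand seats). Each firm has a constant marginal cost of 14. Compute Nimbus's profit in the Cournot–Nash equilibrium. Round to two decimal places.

608.44

Each firm earns π_i = (88 - Q)q_i - 14q_i.
First-order condition (treating rivals' output as given): 74 - 2q_i - q_j = 0.
With identical firms every q_j equals q_i, so q_j = q_i and 74 = 3q_i, giving q_i = 74/3.
Price P = 88 - 148/3 = 116/3.
Nimbus's profit: (116/3 - 14)·(74/3) = 608.4444.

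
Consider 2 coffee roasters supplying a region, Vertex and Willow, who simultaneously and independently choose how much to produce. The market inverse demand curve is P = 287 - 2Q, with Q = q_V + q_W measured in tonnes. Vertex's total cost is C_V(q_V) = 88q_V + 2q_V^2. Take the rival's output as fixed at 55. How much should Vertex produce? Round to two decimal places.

11.13

With the rival's output fixed at 55, Vertex's profit is π_V = (287 - 2·55 - 2q_V)q_V - (88q_V + 2q_V²) = (177 - 2q_V)q_V - (88q_V + 2q_V²).
∂π_V/∂q_V = 89 - 8q_V = 0, so q_V = 89/8.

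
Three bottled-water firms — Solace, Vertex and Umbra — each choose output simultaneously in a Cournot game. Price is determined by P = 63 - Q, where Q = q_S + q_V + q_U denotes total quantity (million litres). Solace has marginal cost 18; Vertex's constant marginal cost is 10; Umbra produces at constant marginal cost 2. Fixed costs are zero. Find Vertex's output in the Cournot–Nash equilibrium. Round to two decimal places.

13.25

Solace's profit: π_S = (63 - Q)q_S - (18q_S). Setting ∂π_S/∂q_S = 0: 45 - 2q_S - (q_V + q_U) = 0.
Vertex's first-order condition: 53 - 2q_V - (q_S + q_U) = 0.
Umbra's profit: π_U = (63 - Q)q_U - (2q_U). Setting ∂π_U/∂q_U = 0: 61 - 2q_U - (q_S + q_V) = 0.
Summing all 3 equations gives 159 − 4Q = 0, hence Q = 159/4.
Back-substituting: q_S = (45 − 159/4) = 21/4, q_V = (53 − 159/4) = 53/4, q_U = (61 − 159/4) = 85/4.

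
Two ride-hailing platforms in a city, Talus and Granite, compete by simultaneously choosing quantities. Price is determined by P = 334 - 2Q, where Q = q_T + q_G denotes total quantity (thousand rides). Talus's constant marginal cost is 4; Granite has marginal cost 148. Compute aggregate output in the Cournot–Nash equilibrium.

Talus's profit: π_T = (334 - 2Q)q_T - (4q_T). Setting ∂π_T/∂q_T = 0: 330 - 4q_T - 2(q_G) = 0.
Granite's first-order condition: 186 - 4q_G - 2(q_T) = 0.
Best responses: q_T = (330 - 2q_G)/4, q_G = (186 - 2q_T)/4.
Solving the pair: q_T = 79, q_G = 7.
Total output Q = 79 + 7 = 86.

86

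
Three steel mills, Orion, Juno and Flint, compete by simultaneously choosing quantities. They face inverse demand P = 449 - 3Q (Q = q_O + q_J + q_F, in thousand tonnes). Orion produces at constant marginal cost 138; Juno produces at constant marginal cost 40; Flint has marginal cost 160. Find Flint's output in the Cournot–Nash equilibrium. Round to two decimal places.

12.25

Orion's profit: π_O = (449 - 3Q)q_O - (138q_O). Setting ∂π_O/∂q_O = 0: 311 - 6q_O - 3(q_J + q_F) = 0.
Juno's profit: π_J = (449 - 3Q)q_J - (40q_J). Setting ∂π_J/∂q_J = 0: 409 - 6q_J - 3(q_O + q_F) = 0.
Flint's first-order condition: 289 - 6q_F - 3(q_O + q_J) = 0.
Summing all 3 equations gives 1009 − 12Q = 0, hence Q = 1009/12.
Back-substituting: q_O = (311 − 1009/4)/3 = 235/12, q_J = (409 − 1009/4)/3 = 209/4, q_F = (289 − 1009/4)/3 = 49/4.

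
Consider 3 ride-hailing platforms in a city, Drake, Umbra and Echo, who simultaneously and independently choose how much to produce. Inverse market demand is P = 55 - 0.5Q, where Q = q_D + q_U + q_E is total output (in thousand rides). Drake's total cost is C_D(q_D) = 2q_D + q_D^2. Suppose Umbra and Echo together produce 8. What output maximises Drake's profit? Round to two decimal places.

16.33

With rivals' combined output fixed at 8, Drake's profit is π_D = (55 - (1/2)·8 - (1/2)q_D)q_D - (2q_D + q_D²) = (51 - (1/2)q_D)q_D - (2q_D + q_D²).
∂π_D/∂q_D = 49 - 3q_D = 0, so q_D = 49/3.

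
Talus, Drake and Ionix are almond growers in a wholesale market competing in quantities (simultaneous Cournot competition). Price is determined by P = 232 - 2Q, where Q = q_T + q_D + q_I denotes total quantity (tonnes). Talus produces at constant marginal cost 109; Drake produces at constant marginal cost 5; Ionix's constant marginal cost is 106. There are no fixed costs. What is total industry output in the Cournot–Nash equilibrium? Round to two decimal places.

Talus's profit: π_T = (232 - 2Q)q_T - (109q_T). Setting ∂π_T/∂q_T = 0: 123 - 4q_T - 2(q_D + q_I) = 0.
Drake's first-order condition: 227 - 4q_D - 2(q_T + q_I) = 0.
Ionix's first-order condition: 126 - 4q_I - 2(q_T + q_D) = 0.
Adding the 3 conditions: 476 − 4Q − 4Q = 0, i.e. Q = 119/2.
Back-substituting: q_T = (123 − 119)/2 = 2, q_D = (227 − 119)/2 = 54, q_I = (126 − 119)/2 = 7/2.
Total output Q = 2 + 54 + 7/2 = 119/2.

59.50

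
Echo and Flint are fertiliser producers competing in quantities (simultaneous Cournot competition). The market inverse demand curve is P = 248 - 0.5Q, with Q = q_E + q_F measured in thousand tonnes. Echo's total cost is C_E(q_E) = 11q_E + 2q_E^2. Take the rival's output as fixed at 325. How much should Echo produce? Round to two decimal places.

With the rival's output fixed at 325, Echo's profit is π_E = (248 - (1/2)·325 - (1/2)q_E)q_E - (11q_E + 2q_E²) = (171/2 - (1/2)q_E)q_E - (11q_E + 2q_E²).
∂π_E/∂q_E = 149/2 - 5q_E = 0, so q_E = 149/10.

14.90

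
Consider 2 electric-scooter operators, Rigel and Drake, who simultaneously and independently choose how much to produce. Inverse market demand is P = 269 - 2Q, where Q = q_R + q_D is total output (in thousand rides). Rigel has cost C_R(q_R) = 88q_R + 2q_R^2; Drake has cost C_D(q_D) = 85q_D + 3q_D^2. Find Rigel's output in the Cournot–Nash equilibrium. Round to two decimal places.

18.97

Rigel's profit: π_R = (269 - 2Q)q_R - (88q_R + 2q_R²). Setting ∂π_R/∂q_R = 0: 181 - 8q_R - 2(q_D) = 0.
Drake's first-order condition: 184 - 10q_D - 2(q_R) = 0.
Best responses: q_R = (181 - 2q_D)/8, q_D = (184 - 2q_R)/10.
Substituting one into the other gives q_R = 721/38 and q_D = 555/38.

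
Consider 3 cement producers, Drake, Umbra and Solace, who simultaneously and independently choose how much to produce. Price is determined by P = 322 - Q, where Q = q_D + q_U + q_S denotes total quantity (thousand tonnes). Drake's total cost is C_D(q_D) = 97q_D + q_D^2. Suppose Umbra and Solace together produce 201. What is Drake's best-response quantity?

6

With rivals' combined output fixed at 201, Drake's profit is π_D = (322 - 201 - q_D)q_D - (97q_D + q_D²) = (121 - q_D)q_D - (97q_D + q_D²).
∂π_D/∂q_D = 24 - 4q_D = 0, so q_D = 6.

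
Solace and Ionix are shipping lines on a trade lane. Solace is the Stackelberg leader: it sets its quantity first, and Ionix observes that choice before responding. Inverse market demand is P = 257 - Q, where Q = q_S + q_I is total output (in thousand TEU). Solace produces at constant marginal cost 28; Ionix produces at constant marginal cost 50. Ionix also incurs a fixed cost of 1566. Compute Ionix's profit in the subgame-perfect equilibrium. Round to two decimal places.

94.56

The follower Ionix best-responds to any q_S: π_I = (257 - Q)q_I - 50q_I.
Setting the follower's marginal profit to zero, 207 - q_S - 2q_I = 0, i.e. q_I = (207 - q_S)/2.
Solace substitutes q_I(q_S) into its own profit: π_S = q_S(257 - q_S - (207 - q_S)/2) - 28q_S = (307/2 - (1/2)q_S)q_S - 28q_S.
Leader FOC: 251/2 - q_S = 0, so q_S = 251/2.
Then q_I = (207 - 251/2)/2 = 163/4.
Price P = 257 - 665/4 = 363/4.
Ionix's profit: (363/4 - 50)·(163/4) - 1566 = 1513/16.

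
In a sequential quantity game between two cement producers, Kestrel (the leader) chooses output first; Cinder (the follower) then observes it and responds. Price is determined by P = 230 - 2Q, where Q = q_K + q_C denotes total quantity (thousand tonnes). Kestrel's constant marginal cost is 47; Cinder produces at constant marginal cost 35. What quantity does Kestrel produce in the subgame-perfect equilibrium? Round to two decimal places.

The follower Cinder best-responds to any q_K: π_C = (230 - 2Q)q_C - 35q_C.
Setting the follower's marginal profit to zero, 195 - 2q_K - 4q_C = 0, i.e. q_C = (195 - 2q_K)/4.
The leader anticipates this reaction. Substituting into P = 230 - 2Q gives P = 265/2 - q_K, so π_K = (265/2 - q_K)q_K - 47q_K.
Leader FOC: 171/2 - 2q_K = 0, so q_K = 171/4.
Then q_C = (195 - 2·(171/4))/4 = 219/8.

42.75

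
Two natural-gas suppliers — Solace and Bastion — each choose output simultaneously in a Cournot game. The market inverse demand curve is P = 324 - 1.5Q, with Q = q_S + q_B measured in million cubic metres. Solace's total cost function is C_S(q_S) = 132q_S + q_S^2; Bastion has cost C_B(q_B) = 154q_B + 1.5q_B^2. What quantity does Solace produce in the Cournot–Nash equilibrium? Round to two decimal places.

Solace's profit: π_S = (324 - 1.5Q)q_S - (132q_S + q_S²). Setting ∂π_S/∂q_S = 0: 192 - 5q_S - (3/2)(q_B) = 0.
Bastion's profit: π_B = (324 - 1.5Q)q_B - (154q_B + (3/2)q_B²). Setting ∂π_B/∂q_B = 0: 170 - 6q_B - (3/2)(q_S) = 0.
Best responses: q_S = (192 - (3/2)q_B)/5, q_B = (170 - (3/2)q_S)/6.
Solving the pair: q_S = 1196/37, q_B = 20.2523.

32.32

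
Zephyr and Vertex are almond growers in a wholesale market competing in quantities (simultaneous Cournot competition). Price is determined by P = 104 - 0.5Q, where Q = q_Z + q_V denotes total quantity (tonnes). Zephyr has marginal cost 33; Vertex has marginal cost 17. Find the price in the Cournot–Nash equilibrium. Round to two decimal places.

51.33

Zephyr's profit: π_Z = (104 - 0.5Q)q_Z - (33q_Z). Setting ∂π_Z/∂q_Z = 0: 71 - q_Z - (1/2)(q_V) = 0.
Vertex's first-order condition: 87 - q_V - (1/2)(q_Z) = 0.
Best responses: q_Z = (71 - (1/2)q_V), q_V = (87 - (1/2)q_Z).
Solving the pair: q_Z = 110/3, q_V = 206/3.
Total output Q = 316/3, so price P = 104 - (1/2)·(316/3) = 154/3.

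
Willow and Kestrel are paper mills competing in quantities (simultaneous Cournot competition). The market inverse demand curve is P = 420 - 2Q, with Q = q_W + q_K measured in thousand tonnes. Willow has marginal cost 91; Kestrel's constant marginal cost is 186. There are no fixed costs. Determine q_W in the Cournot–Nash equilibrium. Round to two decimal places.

Willow's profit: π_W = (420 - 2Q)q_W - (91q_W). Setting ∂π_W/∂q_W = 0: 329 - 4q_W - 2(q_K) = 0.
Kestrel's profit: π_K = (420 - 2Q)q_K - (186q_K). Setting ∂π_K/∂q_K = 0: 234 - 4q_K - 2(q_W) = 0.
Rearranging gives the reaction functions q_W = (329 - 2q_K)/4 and q_K = (234 - 2q_W)/4.
Substituting one into the other gives q_W = 212/3 and q_K = 139/6.

70.67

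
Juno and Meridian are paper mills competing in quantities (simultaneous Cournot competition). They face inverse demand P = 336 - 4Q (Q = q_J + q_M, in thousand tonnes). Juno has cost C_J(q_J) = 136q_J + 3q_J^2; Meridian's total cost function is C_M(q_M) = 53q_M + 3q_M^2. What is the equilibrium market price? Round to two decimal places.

228.67

Juno's profit: π_J = (336 - 4Q)q_J - (136q_J + 3q_J²). Setting ∂π_J/∂q_J = 0: 200 - 14q_J - 4(q_M) = 0.
Meridian's profit: π_M = (336 - 4Q)q_M - (53q_M + 3q_M²). Setting ∂π_M/∂q_M = 0: 283 - 14q_M - 4(q_J) = 0.
So q_J = (200 - 4q_M)/14 and q_M = (283 - 4q_J)/14.
Solving the pair: q_J = 139/15, q_M = 527/30.
Total output Q = 161/6, so price P = 336 - 4·(161/6) = 686/3.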